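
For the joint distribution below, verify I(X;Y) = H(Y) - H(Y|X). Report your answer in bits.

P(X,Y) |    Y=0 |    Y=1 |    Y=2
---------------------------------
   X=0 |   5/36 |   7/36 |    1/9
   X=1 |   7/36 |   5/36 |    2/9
I(X;Y) = 0.0317 bits

Mutual information has multiple equivalent forms:
- I(X;Y) = H(X) - H(X|Y)
- I(X;Y) = H(Y) - H(Y|X)
- I(X;Y) = H(X) + H(Y) - H(X,Y)

Computing all quantities:
H(X) = 0.9911, H(Y) = 1.5850, H(X,Y) = 2.5443
H(X|Y) = 0.9593, H(Y|X) = 1.5532

Verification:
H(X) - H(X|Y) = 0.9911 - 0.9593 = 0.0317
H(Y) - H(Y|X) = 1.5850 - 1.5532 = 0.0317
H(X) + H(Y) - H(X,Y) = 0.9911 + 1.5850 - 2.5443 = 0.0317

All forms give I(X;Y) = 0.0317 bits. ✓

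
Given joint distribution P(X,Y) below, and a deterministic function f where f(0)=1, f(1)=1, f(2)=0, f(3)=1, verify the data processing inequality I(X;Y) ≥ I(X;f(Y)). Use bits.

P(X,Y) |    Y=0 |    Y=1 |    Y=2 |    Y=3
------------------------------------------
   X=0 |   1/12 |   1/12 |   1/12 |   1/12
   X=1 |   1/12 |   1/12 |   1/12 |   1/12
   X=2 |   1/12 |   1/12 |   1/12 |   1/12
I(X;Y) = 0.0000, I(X;f(Y)) = 0.0000, inequality holds: 0.0000 ≥ 0.0000

Data Processing Inequality: For any Markov chain X → Y → Z, we have I(X;Y) ≥ I(X;Z).

Here Z = f(Y) is a deterministic function of Y, forming X → Y → Z.

Original I(X;Y) = 0.0000 bits

After applying f:
P(X,Z) where Z=f(Y):
- P(X,Z=0) = P(X,Y=2)
- P(X,Z=1) = P(X,Y=0) + P(X,Y=1) + P(X,Y=3)

I(X;Z) = I(X;f(Y)) = 0.0000 bits

Verification: 0.0000 ≥ 0.0000 ✓

Information cannot be created by processing; the function f can only lose information about X.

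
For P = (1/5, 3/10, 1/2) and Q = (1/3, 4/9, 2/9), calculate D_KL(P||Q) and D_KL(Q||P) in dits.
D_KL(P||Q) = 0.0805, D_KL(Q||P) = 0.0716

KL divergence is not symmetric: D_KL(P||Q) ≠ D_KL(Q||P) in general.

D_KL(P||Q) = 0.0805 dits
D_KL(Q||P) = 0.0716 dits

No, they are not equal!

This asymmetry is why KL divergence is not a true distance metric.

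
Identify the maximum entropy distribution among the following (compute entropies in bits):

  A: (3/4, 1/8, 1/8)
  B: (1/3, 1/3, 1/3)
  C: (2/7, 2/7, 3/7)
B

For a discrete distribution over n outcomes, entropy is maximized by the uniform distribution.

Computing entropies:
H(A) = 1.0613 bits
H(B) = 1.5850 bits
H(C) = 1.5567 bits

The uniform distribution (where all probabilities equal 1/3) achieves the maximum entropy of log_2(3) = 1.5850 bits.

Distribution B has the highest entropy.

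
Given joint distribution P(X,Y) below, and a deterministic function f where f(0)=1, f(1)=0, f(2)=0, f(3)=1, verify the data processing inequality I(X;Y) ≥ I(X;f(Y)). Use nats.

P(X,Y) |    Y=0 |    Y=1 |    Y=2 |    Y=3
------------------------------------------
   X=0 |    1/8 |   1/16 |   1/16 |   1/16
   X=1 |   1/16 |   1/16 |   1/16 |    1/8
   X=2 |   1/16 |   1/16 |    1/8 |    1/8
I(X;Y) = 0.0393, I(X;f(Y)) = 0.0048, inequality holds: 0.0393 ≥ 0.0048

Data Processing Inequality: For any Markov chain X → Y → Z, we have I(X;Y) ≥ I(X;Z).

Here Z = f(Y) is a deterministic function of Y, forming X → Y → Z.

Original I(X;Y) = 0.0393 nats

After applying f:
P(X,Z) where Z=f(Y):
- P(X,Z=0) = P(X,Y=1) + P(X,Y=2)
- P(X,Z=1) = P(X,Y=0) + P(X,Y=3)

I(X;Z) = I(X;f(Y)) = 0.0048 nats

Verification: 0.0393 ≥ 0.0048 ✓

Information cannot be created by processing; the function f can only lose information about X.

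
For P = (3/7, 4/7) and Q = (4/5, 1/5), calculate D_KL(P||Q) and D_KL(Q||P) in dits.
D_KL(P||Q) = 0.1444, D_KL(Q||P) = 0.1257

KL divergence is not symmetric: D_KL(P||Q) ≠ D_KL(Q||P) in general.

D_KL(P||Q) = 0.1444 dits
D_KL(Q||P) = 0.1257 dits

No, they are not equal!

This asymmetry is why KL divergence is not a true distance metric.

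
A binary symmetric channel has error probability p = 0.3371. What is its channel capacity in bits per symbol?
0.0780 bits

For a binary symmetric channel (BSC) with error probability p:
Capacity C = 1 - H(p) bits per symbol

where H(p) = -p log₂(p) - (1-p) log₂(1-p) is the binary entropy function.

H(0.3371) = 0.9220 bits
C = 1 - 0.9220 = 0.0780 bits per symbol

This means we can reliably transmit up to 0.0780 bits of information per channel use.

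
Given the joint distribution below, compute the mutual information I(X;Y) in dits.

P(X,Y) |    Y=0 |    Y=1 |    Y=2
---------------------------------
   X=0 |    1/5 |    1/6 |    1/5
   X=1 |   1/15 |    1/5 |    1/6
0.0126 dits

Mutual information: I(X;Y) = H(X) + H(Y) - H(X,Y)

Marginals:
P(X) = (17/30, 13/30), H(X) = 0.2972 dits
P(Y) = (4/15, 11/30, 11/30), H(Y) = 0.4726 dits

Joint entropy: H(X,Y) = 0.7572 dits

I(X;Y) = 0.2972 + 0.4726 - 0.7572 = 0.0126 dits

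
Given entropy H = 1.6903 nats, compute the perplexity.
5.4211

Perplexity is e^H (or exp(H) for natural log).

H = 1.6903 nats
Perplexity = e^1.6903 = 5.4211

Interpretation: The model's uncertainty is equivalent to choosing uniformly among 5.4 options.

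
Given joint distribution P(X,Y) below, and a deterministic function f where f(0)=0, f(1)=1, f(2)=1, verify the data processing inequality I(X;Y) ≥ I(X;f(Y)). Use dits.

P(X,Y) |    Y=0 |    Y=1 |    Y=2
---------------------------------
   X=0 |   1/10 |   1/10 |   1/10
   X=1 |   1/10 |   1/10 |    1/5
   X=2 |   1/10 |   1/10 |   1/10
I(X;Y) = 0.0060, I(X;f(Y)) = 0.0017, inequality holds: 0.0060 ≥ 0.0017

Data Processing Inequality: For any Markov chain X → Y → Z, we have I(X;Y) ≥ I(X;Z).

Here Z = f(Y) is a deterministic function of Y, forming X → Y → Z.

Original I(X;Y) = 0.0060 dits

After applying f:
P(X,Z) where Z=f(Y):
- P(X,Z=0) = P(X,Y=0)
- P(X,Z=1) = P(X,Y=1) + P(X,Y=2)

I(X;Z) = I(X;f(Y)) = 0.0017 dits

Verification: 0.0060 ≥ 0.0017 ✓

Information cannot be created by processing; the function f can only lose information about X.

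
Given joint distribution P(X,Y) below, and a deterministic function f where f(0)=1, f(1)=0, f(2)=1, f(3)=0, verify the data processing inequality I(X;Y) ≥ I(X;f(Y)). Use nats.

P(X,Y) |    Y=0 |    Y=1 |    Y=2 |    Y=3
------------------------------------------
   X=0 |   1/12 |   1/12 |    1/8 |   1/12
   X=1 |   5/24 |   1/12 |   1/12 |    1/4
I(X;Y) = 0.0439, I(X;f(Y)) = 0.0037, inequality holds: 0.0439 ≥ 0.0037

Data Processing Inequality: For any Markov chain X → Y → Z, we have I(X;Y) ≥ I(X;Z).

Here Z = f(Y) is a deterministic function of Y, forming X → Y → Z.

Original I(X;Y) = 0.0439 nats

After applying f:
P(X,Z) where Z=f(Y):
- P(X,Z=0) = P(X,Y=1) + P(X,Y=3)
- P(X,Z=1) = P(X,Y=0) + P(X,Y=2)

I(X;Z) = I(X;f(Y)) = 0.0037 nats

Verification: 0.0439 ≥ 0.0037 ✓

Information cannot be created by processing; the function f can only lose information about X.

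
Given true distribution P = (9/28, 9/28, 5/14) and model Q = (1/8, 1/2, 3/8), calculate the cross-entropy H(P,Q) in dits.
0.5392 dits

Cross-entropy: H(P,Q) = -Σ p(x) log q(x)

Alternatively: H(P,Q) = H(P) + D_KL(P||Q)
H(P) = 0.4766 dits
D_KL(P||Q) = 0.0626 dits

H(P,Q) = 0.4766 + 0.0626 = 0.5392 dits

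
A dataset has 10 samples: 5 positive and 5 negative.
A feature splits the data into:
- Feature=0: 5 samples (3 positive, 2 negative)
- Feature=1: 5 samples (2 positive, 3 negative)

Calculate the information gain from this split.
0.0290 bits

Information Gain = H(Y) - H(Y|Feature)

Before split:
P(positive) = 5/10 = 0.5000
H(Y) = 1.0000 bits

After split:
Feature=0: H = 0.9710 bits (weight = 5/10)
Feature=1: H = 0.9710 bits (weight = 5/10)
H(Y|Feature) = (5/10)×0.9710 + (5/10)×0.9710 = 0.9710 bits

Information Gain = 1.0000 - 0.9710 = 0.0290 bits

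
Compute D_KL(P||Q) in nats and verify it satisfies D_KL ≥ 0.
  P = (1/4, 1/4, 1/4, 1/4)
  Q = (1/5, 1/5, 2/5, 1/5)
0.0499 nats

KL divergence satisfies the Gibbs inequality: D_KL(P||Q) ≥ 0 for all distributions P, Q.

D_KL(P||Q) = Σ p(x) log(p(x)/q(x))
Term by term:
  x=0: 1/4 × log_e[(1/4)/(1/5)] = 0.0558
  x=1: 1/4 × log_e[(1/4)/(1/5)] = 0.0558
  x=2: 1/4 × log_e[(1/4)/(2/5)] = -0.1175
  x=3: 1/4 × log_e[(1/4)/(1/5)] = 0.0558
D_KL(P||Q) = 0.0499 nats

D_KL(P||Q) = 0.0499 ≥ 0 ✓

This non-negativity is a fundamental property: relative entropy cannot be negative because it measures how different Q is from P.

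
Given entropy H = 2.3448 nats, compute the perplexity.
10.4312

Perplexity is e^H (or exp(H) for natural log).

H = 2.3448 nats
Perplexity = e^2.3448 = 10.4312

Interpretation: The model's uncertainty is equivalent to choosing uniformly among 10.4 options.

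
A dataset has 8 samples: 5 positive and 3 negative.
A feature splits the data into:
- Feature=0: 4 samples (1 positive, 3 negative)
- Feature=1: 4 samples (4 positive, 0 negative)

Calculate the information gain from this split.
0.5488 bits

Information Gain = H(Y) - H(Y|Feature)

Before split:
P(positive) = 5/8 = 0.6250
H(Y) = 0.9544 bits

After split:
Feature=0: H = 0.8113 bits (weight = 4/8)
Feature=1: H = 0.0000 bits (weight = 4/8)
H(Y|Feature) = (4/8)×0.8113 + (4/8)×0.0000 = 0.4056 bits

Information Gain = 0.9544 - 0.4056 = 0.5488 bits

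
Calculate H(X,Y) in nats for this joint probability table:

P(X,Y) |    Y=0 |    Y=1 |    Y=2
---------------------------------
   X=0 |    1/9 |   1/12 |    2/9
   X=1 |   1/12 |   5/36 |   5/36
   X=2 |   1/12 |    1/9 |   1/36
2.0916 nats

Joint entropy is H(X,Y) = -Σ_{x,y} p(x,y) log p(x,y).

Summing over all non-zero entries:
H(X,Y) = -[1/9·log_e(1/9) + 1/12·log_e(1/12) + 2/9·log_e(2/9) + 1/12·log_e(1/12) + 5/36·log_e(5/36) + 5/36·log_e(5/36) + 1/12·log_e(1/12) + 1/9·log_e(1/9) + 1/36·log_e(1/36)]
H(X,Y) = 2.0916 nats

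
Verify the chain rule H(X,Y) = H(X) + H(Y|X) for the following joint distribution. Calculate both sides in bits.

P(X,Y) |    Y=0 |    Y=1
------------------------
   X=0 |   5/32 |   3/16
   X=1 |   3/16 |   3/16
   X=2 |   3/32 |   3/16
H(X,Y) = 2.5499, H(X) = 1.5749, H(Y|X) = 0.9750 (all in bits)

Chain rule: H(X,Y) = H(X) + H(Y|X)

Left side — joint entropy directly:
H(X,Y) = -Σ p(x,y) log p(x,y) = 2.5499 bits

Right side — compute H(Y|X) from the conditional distributions:
P(X) = (11/32, 3/8, 9/32), so H(X) = 1.5749 bits
H(Y|X) = Σ_x P(X=x) · H(Y|X=x):
  P(Y|X=0) = (5/11, 6/11), H(Y|X=0) = 0.9940, weight P(X=0) = 11/32
  P(Y|X=1) = (1/2, 1/2), H(Y|X=1) = 1.0000, weight P(X=1) = 3/8
  P(Y|X=2) = (1/3, 2/3), H(Y|X=2) = 0.9183, weight P(X=2) = 9/32
H(Y|X) = 0.9750 bits

H(X) + H(Y|X) = 1.5749 + 0.9750 = 2.5499 bits

Both sides equal 2.5499 bits. ✓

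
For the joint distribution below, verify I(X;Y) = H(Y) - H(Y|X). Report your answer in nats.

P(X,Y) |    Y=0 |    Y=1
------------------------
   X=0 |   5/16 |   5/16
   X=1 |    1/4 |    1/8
I(X;Y) = 0.0134 nats

Mutual information has multiple equivalent forms:
- I(X;Y) = H(X) - H(X|Y)
- I(X;Y) = H(Y) - H(Y|X)
- I(X;Y) = H(X) + H(Y) - H(X,Y)

Computing all quantities:
H(X) = 0.6616, H(Y) = 0.6853, H(X,Y) = 1.3335
H(X|Y) = 0.6482, H(Y|X) = 0.6719

Verification:
H(X) - H(X|Y) = 0.6616 - 0.6482 = 0.0134
H(Y) - H(Y|X) = 0.6853 - 0.6719 = 0.0134
H(X) + H(Y) - H(X,Y) = 0.6616 + 0.6853 - 1.3335 = 0.0134

All forms give I(X;Y) = 0.0134 nats. ✓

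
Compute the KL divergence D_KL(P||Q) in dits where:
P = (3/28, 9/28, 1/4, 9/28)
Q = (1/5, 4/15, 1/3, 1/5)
0.0320 dits

KL divergence: D_KL(P||Q) = Σ p(x) log(p(x)/q(x))

Computing term by term:
  x=0: 3/28 × log_10[(3/28)/(1/5)] = 3/28 × -0.2711 = -0.0290
  x=1: 9/28 × log_10[(9/28)/(4/15)] = 9/28 × 0.0811 = 0.0261
  x=2: 1/4 × log_10[(1/4)/(1/3)] = 1/4 × -0.1249 = -0.0312
  x=3: 9/28 × log_10[(9/28)/(1/5)] = 9/28 × 0.2061 = 0.0662

D_KL(P||Q) = 0.0320 dits

Note: KL divergence is always non-negative and equals 0 iff P = Q.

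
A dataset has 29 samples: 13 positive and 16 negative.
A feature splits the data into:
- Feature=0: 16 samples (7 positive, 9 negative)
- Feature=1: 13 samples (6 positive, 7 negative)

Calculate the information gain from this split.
0.0004 bits

Information Gain = H(Y) - H(Y|Feature)

Before split:
P(positive) = 13/29 = 0.4483
H(Y) = 0.9923 bits

After split:
Feature=0: H = 0.9887 bits (weight = 16/29)
Feature=1: H = 0.9957 bits (weight = 13/29)
H(Y|Feature) = (16/29)×0.9887 + (13/29)×0.9957 = 0.9918 bits

Information Gain = 0.9923 - 0.9918 = 0.0004 bits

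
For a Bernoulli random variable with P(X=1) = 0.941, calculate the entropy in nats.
0.2242 nats

The binary entropy function is:
H(p) = -p log(p) - (1-p) log(1-p)

H(0.941) = -0.941 × log_e(0.941) - 0.059 × log_e(0.059)
H(0.941) = 0.2242 nats

Note: Binary entropy is maximized at p=0.5 (H=1 bit) and minimized at p=0 or p=1 (H=0).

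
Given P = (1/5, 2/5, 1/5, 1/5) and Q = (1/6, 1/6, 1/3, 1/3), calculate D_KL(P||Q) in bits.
0.2630 bits

KL divergence: D_KL(P||Q) = Σ p(x) log(p(x)/q(x))

Computing term by term:
  x=0: 1/5 × log_2[(1/5)/(1/6)] = 1/5 × 0.2630 = 0.0526
  x=1: 2/5 × log_2[(2/5)/(1/6)] = 2/5 × 1.2630 = 0.5052
  x=2: 1/5 × log_2[(1/5)/(1/3)] = 1/5 × -0.7370 = -0.1474
  x=3: 1/5 × log_2[(1/5)/(1/3)] = 1/5 × -0.7370 = -0.1474

D_KL(P||Q) = 0.2630 bits

Note: KL divergence is always non-negative and equals 0 iff P = Q.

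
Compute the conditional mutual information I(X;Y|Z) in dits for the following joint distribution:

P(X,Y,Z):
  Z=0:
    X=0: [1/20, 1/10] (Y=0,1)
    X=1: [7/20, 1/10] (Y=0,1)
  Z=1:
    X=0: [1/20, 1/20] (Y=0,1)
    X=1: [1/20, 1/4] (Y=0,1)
0.0298 dits

Conditional mutual information: I(X;Y|Z) = H(X|Z) + H(Y|Z) - H(X,Y|Z)

H(Z) = 0.2923
H(X,Z) = 0.5365 → H(X|Z) = 0.2442
H(Y,Z) = 0.5558 → H(Y|Z) = 0.2635
H(X,Y,Z) = 0.7703 → H(X,Y|Z) = 0.4780

I(X;Y|Z) = 0.2442 + 0.2635 - 0.4780 = 0.0298 dits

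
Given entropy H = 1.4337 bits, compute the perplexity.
2.7014

Perplexity is 2^H (or exp(H) for natural log).

H = 1.4337 bits
Perplexity = 2^1.4337 = 2.7014

Interpretation: The model's uncertainty is equivalent to choosing uniformly among 2.7 options.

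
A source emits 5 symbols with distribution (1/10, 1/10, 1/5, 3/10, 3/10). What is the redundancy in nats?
0.1046 nats

Redundancy measures how far a source is from maximum entropy:
R = H_max - H(X)

Maximum entropy for 5 symbols: H_max = log_e(5) = 1.6094 nats
Actual entropy: H(X) = 1.5048 nats
Redundancy: R = 1.6094 - 1.5048 = 0.1046 nats

This redundancy represents potential for compression: the source could be compressed by 0.1046 nats per symbol.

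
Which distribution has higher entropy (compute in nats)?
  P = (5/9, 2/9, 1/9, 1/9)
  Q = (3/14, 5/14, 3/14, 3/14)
Q

Computing entropies in nats:
H(P) = 1.1491
H(Q) = 1.3580

Distribution Q has higher entropy.

Intuition: The distribution closer to uniform (more spread out) has higher entropy.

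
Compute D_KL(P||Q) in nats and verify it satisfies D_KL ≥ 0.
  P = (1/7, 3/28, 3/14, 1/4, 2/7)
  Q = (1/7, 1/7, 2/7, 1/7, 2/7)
0.0474 nats

KL divergence satisfies the Gibbs inequality: D_KL(P||Q) ≥ 0 for all distributions P, Q.

D_KL(P||Q) = Σ p(x) log(p(x)/q(x))
Term by term:
  x=0: 1/7 × log_e[(1/7)/(1/7)] = 0.0000
  x=1: 3/28 × log_e[(3/28)/(1/7)] = -0.0308
  x=2: 3/14 × log_e[(3/14)/(2/7)] = -0.0616
  x=3: 1/4 × log_e[(1/4)/(1/7)] = 0.1399
  x=4: 2/7 × log_e[(2/7)/(2/7)] = 0.0000
D_KL(P||Q) = 0.0474 nats

D_KL(P||Q) = 0.0474 ≥ 0 ✓

This non-negativity is a fundamental property: relative entropy cannot be negative because it measures how different Q is from P.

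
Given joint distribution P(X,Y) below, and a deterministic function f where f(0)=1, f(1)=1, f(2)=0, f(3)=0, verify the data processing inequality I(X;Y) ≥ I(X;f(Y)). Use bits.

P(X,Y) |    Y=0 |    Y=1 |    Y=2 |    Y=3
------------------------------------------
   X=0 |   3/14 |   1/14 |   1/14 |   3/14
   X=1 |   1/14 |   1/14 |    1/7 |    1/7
I(X;Y) = 0.0670, I(X;f(Y)) = 0.0202, inequality holds: 0.0670 ≥ 0.0202

Data Processing Inequality: For any Markov chain X → Y → Z, we have I(X;Y) ≥ I(X;Z).

Here Z = f(Y) is a deterministic function of Y, forming X → Y → Z.

Original I(X;Y) = 0.0670 bits

After applying f:
P(X,Z) where Z=f(Y):
- P(X,Z=0) = P(X,Y=2) + P(X,Y=3)
- P(X,Z=1) = P(X,Y=0) + P(X,Y=1)

I(X;Z) = I(X;f(Y)) = 0.0202 bits

Verification: 0.0670 ≥ 0.0202 ✓

Information cannot be created by processing; the function f can only lose information about X.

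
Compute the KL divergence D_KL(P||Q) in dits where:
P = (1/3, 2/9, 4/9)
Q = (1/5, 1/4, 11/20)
0.0215 dits

KL divergence: D_KL(P||Q) = Σ p(x) log(p(x)/q(x))

Computing term by term:
  x=0: 1/3 × log_10[(1/3)/(1/5)] = 1/3 × 0.2218 = 0.0739
  x=1: 2/9 × log_10[(2/9)/(1/4)] = 2/9 × -0.0512 = -0.0114
  x=2: 4/9 × log_10[(4/9)/(11/20)] = 4/9 × -0.0925 = -0.0411

D_KL(P||Q) = 0.0215 dits

Note: KL divergence is always non-negative and equals 0 iff P = Q.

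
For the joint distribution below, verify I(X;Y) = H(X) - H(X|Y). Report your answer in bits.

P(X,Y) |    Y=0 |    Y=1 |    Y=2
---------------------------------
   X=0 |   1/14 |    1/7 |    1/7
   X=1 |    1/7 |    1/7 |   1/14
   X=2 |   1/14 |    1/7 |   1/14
I(X;Y) = 0.0410 bits

Mutual information has multiple equivalent forms:
- I(X;Y) = H(X) - H(X|Y)
- I(X;Y) = H(Y) - H(Y|X)
- I(X;Y) = H(X) + H(Y) - H(X,Y)

Computing all quantities:
H(X) = 1.5774, H(Y) = 1.5567, H(X,Y) = 3.0931
H(X|Y) = 1.5364, H(Y|X) = 1.5157

Verification:
H(X) - H(X|Y) = 1.5774 - 1.5364 = 0.0410
H(Y) - H(Y|X) = 1.5567 - 1.5157 = 0.0410
H(X) + H(Y) - H(X,Y) = 1.5774 + 1.5567 - 3.0931 = 0.0410

All forms give I(X;Y) = 0.0410 bits. ✓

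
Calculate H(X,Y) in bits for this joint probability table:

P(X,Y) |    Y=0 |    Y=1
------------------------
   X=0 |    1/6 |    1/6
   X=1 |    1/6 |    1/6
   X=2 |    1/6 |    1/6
2.5850 bits

Joint entropy is H(X,Y) = -Σ_{x,y} p(x,y) log p(x,y).

Summing over all non-zero entries:
H(X,Y) = -[1/6·log_2(1/6) + 1/6·log_2(1/6) + 1/6·log_2(1/6) + 1/6·log_2(1/6) + 1/6·log_2(1/6) + 1/6·log_2(1/6)]
H(X,Y) = 2.5850 bits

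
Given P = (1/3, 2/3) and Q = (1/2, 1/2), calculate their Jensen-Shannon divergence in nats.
0.0144 nats

Jensen-Shannon divergence is:
JSD(P||Q) = 0.5 × D_KL(P||M) + 0.5 × D_KL(Q||M)
where M = 0.5 × (P + Q) is the mixture distribution.

M = 0.5 × (1/3, 2/3) + 0.5 × (1/2, 1/2) = (5/12, 7/12)

D_KL(P||M) = 0.0146 nats
D_KL(Q||M) = 0.0141 nats

JSD(P||Q) = 0.5 × 0.0146 + 0.5 × 0.0141 = 0.0144 nats

Unlike KL divergence, JSD is symmetric and bounded: 0 ≤ JSD ≤ log(2).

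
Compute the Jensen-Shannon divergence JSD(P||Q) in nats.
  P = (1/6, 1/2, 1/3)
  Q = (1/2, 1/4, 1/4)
0.0678 nats

Jensen-Shannon divergence is:
JSD(P||Q) = 0.5 × D_KL(P||M) + 0.5 × D_KL(Q||M)
where M = 0.5 × (P + Q) is the mixture distribution.

M = 0.5 × (1/6, 1/2, 1/3) + 0.5 × (1/2, 1/4, 1/4) = (1/3, 3/8, 7/24)

D_KL(P||M) = 0.0728 nats
D_KL(Q||M) = 0.0628 nats

JSD(P||Q) = 0.5 × 0.0728 + 0.5 × 0.0628 = 0.0678 nats

Unlike KL divergence, JSD is symmetric and bounded: 0 ≤ JSD ≤ log(2).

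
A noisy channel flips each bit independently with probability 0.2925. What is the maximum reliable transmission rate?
0.1281 bits

For a binary symmetric channel (BSC) with error probability p:
Capacity C = 1 - H(p) bits per symbol

where H(p) = -p log₂(p) - (1-p) log₂(1-p) is the binary entropy function.

H(0.2925) = 0.8719 bits
C = 1 - 0.8719 = 0.1281 bits per symbol

This means we can reliably transmit up to 0.1281 bits of information per channel use.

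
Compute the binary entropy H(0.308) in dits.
0.2682 dits

The binary entropy function is:
H(p) = -p log(p) - (1-p) log(1-p)

H(0.308) = -0.308 × log_10(0.308) - 0.692 × log_10(0.692)
H(0.308) = 0.2682 dits

Note: Binary entropy is maximized at p=0.5 (H=1 bit) and minimized at p=0 or p=1 (H=0).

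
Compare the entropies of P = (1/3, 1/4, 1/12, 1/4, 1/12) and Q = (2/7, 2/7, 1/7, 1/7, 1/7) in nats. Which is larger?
Q

Computing entropies in nats:
H(P) = 1.4735
H(Q) = 1.5498

Distribution Q has higher entropy.

Intuition: The distribution closer to uniform (more spread out) has higher entropy.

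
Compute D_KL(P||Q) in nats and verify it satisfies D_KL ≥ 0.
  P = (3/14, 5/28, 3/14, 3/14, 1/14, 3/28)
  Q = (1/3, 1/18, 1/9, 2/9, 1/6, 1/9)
0.1824 nats

KL divergence satisfies the Gibbs inequality: D_KL(P||Q) ≥ 0 for all distributions P, Q.

D_KL(P||Q) = Σ p(x) log(p(x)/q(x))
Term by term:
  x=0: 3/14 × log_e[(3/14)/(1/3)] = -0.0947
  x=1: 5/28 × log_e[(5/28)/(1/18)] = 0.2085
  x=2: 3/14 × log_e[(3/14)/(1/9)] = 0.1407
  x=3: 3/14 × log_e[(3/14)/(2/9)] = -0.0078
  x=4: 1/14 × log_e[(1/14)/(1/6)] = -0.0605
  x=5: 3/28 × log_e[(3/28)/(1/9)] = -0.0039
D_KL(P||Q) = 0.1824 nats

D_KL(P||Q) = 0.1824 ≥ 0 ✓

This non-negativity is a fundamental property: relative entropy cannot be negative because it measures how different Q is from P.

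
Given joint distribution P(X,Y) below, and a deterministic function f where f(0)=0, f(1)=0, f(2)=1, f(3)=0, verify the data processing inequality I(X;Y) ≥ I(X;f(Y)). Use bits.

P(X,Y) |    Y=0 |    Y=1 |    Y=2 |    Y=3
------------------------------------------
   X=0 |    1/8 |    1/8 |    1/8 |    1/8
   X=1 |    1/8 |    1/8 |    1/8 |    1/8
I(X;Y) = 0.0000, I(X;f(Y)) = 0.0000, inequality holds: 0.0000 ≥ 0.0000

Data Processing Inequality: For any Markov chain X → Y → Z, we have I(X;Y) ≥ I(X;Z).

Here Z = f(Y) is a deterministic function of Y, forming X → Y → Z.

Original I(X;Y) = 0.0000 bits

After applying f:
P(X,Z) where Z=f(Y):
- P(X,Z=0) = P(X,Y=0) + P(X,Y=1) + P(X,Y=3)
- P(X,Z=1) = P(X,Y=2)

I(X;Z) = I(X;f(Y)) = 0.0000 bits

Verification: 0.0000 ≥ 0.0000 ✓

Information cannot be created by processing; the function f can only lose information about X.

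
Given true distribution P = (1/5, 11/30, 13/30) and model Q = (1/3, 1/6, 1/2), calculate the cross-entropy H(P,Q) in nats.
1.1771 nats

Cross-entropy: H(P,Q) = -Σ p(x) log q(x)

Alternatively: H(P,Q) = H(P) + D_KL(P||Q)
H(P) = 1.0521 nats
D_KL(P||Q) = 0.1249 nats

H(P,Q) = 1.0521 + 0.1249 = 1.1771 nats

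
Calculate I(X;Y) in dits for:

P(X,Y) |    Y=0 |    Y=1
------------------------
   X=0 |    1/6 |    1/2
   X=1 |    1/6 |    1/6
0.0133 dits

Mutual information: I(X;Y) = H(X) + H(Y) - H(X,Y)

Marginals:
P(X) = (2/3, 1/3), H(X) = 0.2764 dits
P(Y) = (1/3, 2/3), H(Y) = 0.2764 dits

Joint entropy: H(X,Y) = 0.5396 dits

I(X;Y) = 0.2764 + 0.2764 - 0.5396 = 0.0133 dits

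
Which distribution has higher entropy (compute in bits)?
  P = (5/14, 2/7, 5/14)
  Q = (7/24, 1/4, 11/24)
P

Computing entropies in bits:
H(P) = 1.5774
H(Q) = 1.5343

Distribution P has higher entropy.

Intuition: The distribution closer to uniform (more spread out) has higher entropy.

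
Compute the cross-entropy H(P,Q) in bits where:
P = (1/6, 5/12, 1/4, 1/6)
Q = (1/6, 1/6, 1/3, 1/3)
2.1683 bits

Cross-entropy: H(P,Q) = -Σ p(x) log q(x)

Alternatively: H(P,Q) = H(P) + D_KL(P||Q)
H(P) = 1.8879 bits
D_KL(P||Q) = 0.2804 bits

H(P,Q) = 1.8879 + 0.2804 = 2.1683 bits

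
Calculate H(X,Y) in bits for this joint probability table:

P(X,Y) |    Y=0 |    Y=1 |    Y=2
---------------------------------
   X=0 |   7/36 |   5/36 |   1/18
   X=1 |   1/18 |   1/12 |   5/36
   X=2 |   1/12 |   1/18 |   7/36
3.0024 bits

Joint entropy is H(X,Y) = -Σ_{x,y} p(x,y) log p(x,y).

Summing over all non-zero entries:
H(X,Y) = -[7/36·log_2(7/36) + 5/36·log_2(5/36) + 1/18·log_2(1/18) + 1/18·log_2(1/18) + 1/12·log_2(1/12) + 5/36·log_2(5/36) + 1/12·log_2(1/12) + 1/18·log_2(1/18) + 7/36·log_2(7/36)]
H(X,Y) = 3.0024 bits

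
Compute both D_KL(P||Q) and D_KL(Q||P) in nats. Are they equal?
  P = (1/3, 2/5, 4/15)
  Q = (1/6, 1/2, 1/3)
D_KL(P||Q) = 0.0823, D_KL(Q||P) = 0.0704

KL divergence is not symmetric: D_KL(P||Q) ≠ D_KL(Q||P) in general.

D_KL(P||Q) = 0.0823 nats
D_KL(Q||P) = 0.0704 nats

No, they are not equal!

This asymmetry is why KL divergence is not a true distance metric.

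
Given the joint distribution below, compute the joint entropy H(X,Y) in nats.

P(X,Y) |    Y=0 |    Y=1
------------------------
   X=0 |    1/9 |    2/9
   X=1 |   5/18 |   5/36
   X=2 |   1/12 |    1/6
1.7141 nats

Joint entropy is H(X,Y) = -Σ_{x,y} p(x,y) log p(x,y).

Summing over all non-zero entries:
H(X,Y) = -[1/9·log_e(1/9) + 2/9·log_e(2/9) + 5/18·log_e(5/18) + 5/36·log_e(5/36) + 1/12·log_e(1/12) + 1/6·log_e(1/6)]
H(X,Y) = 1.7141 nats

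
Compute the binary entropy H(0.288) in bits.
0.8661 bits

The binary entropy function is:
H(p) = -p log(p) - (1-p) log(1-p)

H(0.288) = -0.288 × log_2(0.288) - 0.712 × log_2(0.712)
H(0.288) = 0.8661 bits

Note: Binary entropy is maximized at p=0.5 (H=1 bit) and minimized at p=0 or p=1 (H=0).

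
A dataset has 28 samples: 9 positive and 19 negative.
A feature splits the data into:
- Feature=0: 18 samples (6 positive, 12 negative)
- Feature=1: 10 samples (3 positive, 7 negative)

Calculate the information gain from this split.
0.0008 bits

Information Gain = H(Y) - H(Y|Feature)

Before split:
P(positive) = 9/28 = 0.3214
H(Y) = 0.9059 bits

After split:
Feature=0: H = 0.9183 bits (weight = 18/28)
Feature=1: H = 0.8813 bits (weight = 10/28)
H(Y|Feature) = (18/28)×0.9183 + (10/28)×0.8813 = 0.9051 bits

Information Gain = 0.9059 - 0.9051 = 0.0008 bits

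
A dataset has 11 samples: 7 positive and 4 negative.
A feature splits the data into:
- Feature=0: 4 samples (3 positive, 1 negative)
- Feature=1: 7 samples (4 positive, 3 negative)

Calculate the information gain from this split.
0.0237 bits

Information Gain = H(Y) - H(Y|Feature)

Before split:
P(positive) = 7/11 = 0.6364
H(Y) = 0.9457 bits

After split:
Feature=0: H = 0.8113 bits (weight = 4/11)
Feature=1: H = 0.9852 bits (weight = 7/11)
H(Y|Feature) = (4/11)×0.8113 + (7/11)×0.9852 = 0.9220 bits

Information Gain = 0.9457 - 0.9220 = 0.0237 bits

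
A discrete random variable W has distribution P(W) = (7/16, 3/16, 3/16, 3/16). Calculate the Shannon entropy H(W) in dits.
0.5660 dits

Shannon entropy is H(X) = -Σ p(x) log p(x).

For P = (7/16, 3/16, 3/16, 3/16):
H = -7/16 × log_10(7/16) -3/16 × log_10(3/16) -3/16 × log_10(3/16) -3/16 × log_10(3/16)
H = 0.5660 dits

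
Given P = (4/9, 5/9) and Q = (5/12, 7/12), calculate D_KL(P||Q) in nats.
0.0016 nats

KL divergence: D_KL(P||Q) = Σ p(x) log(p(x)/q(x))

Computing term by term:
  x=0: 4/9 × log_e[(4/9)/(5/12)] = 4/9 × 0.0645 = 0.0287
  x=1: 5/9 × log_e[(5/9)/(7/12)] = 5/9 × -0.0488 = -0.0271

D_KL(P||Q) = 0.0016 nats

Note: KL divergence is always non-negative and equals 0 iff P = Q.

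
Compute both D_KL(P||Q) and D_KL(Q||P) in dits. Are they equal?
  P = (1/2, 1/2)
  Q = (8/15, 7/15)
D_KL(P||Q) = 0.0010, D_KL(Q||P) = 0.0010

KL divergence is not symmetric: D_KL(P||Q) ≠ D_KL(Q||P) in general.

D_KL(P||Q) = 0.0010 dits
D_KL(Q||P) = 0.0010 dits

In this case they happen to be equal (to 4 decimal places).

This asymmetry is why KL divergence is not a true distance metric.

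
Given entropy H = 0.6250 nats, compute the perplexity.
1.8682

Perplexity is e^H (or exp(H) for natural log).

H = 0.6250 nats
Perplexity = e^0.6250 = 1.8682

Interpretation: The model's uncertainty is equivalent to choosing uniformly among 1.9 options.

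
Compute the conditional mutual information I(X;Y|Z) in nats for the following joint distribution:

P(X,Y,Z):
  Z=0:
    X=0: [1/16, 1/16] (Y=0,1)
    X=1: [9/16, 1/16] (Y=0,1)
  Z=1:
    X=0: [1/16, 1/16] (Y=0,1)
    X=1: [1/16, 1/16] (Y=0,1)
0.0481 nats

Conditional mutual information: I(X;Y|Z) = H(X|Z) + H(Y|Z) - H(X,Y|Z)

H(Z) = 0.5623
H(X,Z) = 1.0735 → H(X|Z) = 0.5112
H(Y,Z) = 1.0735 → H(Y|Z) = 0.5112
H(X,Y,Z) = 1.5366 → H(X,Y|Z) = 0.9743

I(X;Y|Z) = 0.5112 + 0.5112 - 0.9743 = 0.0481 nats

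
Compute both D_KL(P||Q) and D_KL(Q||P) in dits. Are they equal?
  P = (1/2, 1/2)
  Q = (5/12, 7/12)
D_KL(P||Q) = 0.0061, D_KL(Q||P) = 0.0061

KL divergence is not symmetric: D_KL(P||Q) ≠ D_KL(Q||P) in general.

D_KL(P||Q) = 0.0061 dits
D_KL(Q||P) = 0.0061 dits

In this case they happen to be equal (to 4 decimal places).

This asymmetry is why KL divergence is not a true distance metric.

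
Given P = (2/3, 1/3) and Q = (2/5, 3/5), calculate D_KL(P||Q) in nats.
0.1446 nats

KL divergence: D_KL(P||Q) = Σ p(x) log(p(x)/q(x))

Computing term by term:
  x=0: 2/3 × log_e[(2/3)/(2/5)] = 2/3 × 0.5108 = 0.3406
  x=1: 1/3 × log_e[(1/3)/(3/5)] = 1/3 × -0.5878 = -0.1959

D_KL(P||Q) = 0.1446 nats

Note: KL divergence is always non-negative and equals 0 iff P = Q.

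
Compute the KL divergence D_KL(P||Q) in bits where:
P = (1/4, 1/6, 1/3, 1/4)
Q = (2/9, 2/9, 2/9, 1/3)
0.0645 bits

KL divergence: D_KL(P||Q) = Σ p(x) log(p(x)/q(x))

Computing term by term:
  x=0: 1/4 × log_2[(1/4)/(2/9)] = 1/4 × 0.1699 = 0.0425
  x=1: 1/6 × log_2[(1/6)/(2/9)] = 1/6 × -0.4150 = -0.0692
  x=2: 1/3 × log_2[(1/3)/(2/9)] = 1/3 × 0.5850 = 0.1950
  x=3: 1/4 × log_2[(1/4)/(1/3)] = 1/4 × -0.4150 = -0.1038

D_KL(P||Q) = 0.0645 bits

Note: KL divergence is always non-negative and equals 0 iff P = Q.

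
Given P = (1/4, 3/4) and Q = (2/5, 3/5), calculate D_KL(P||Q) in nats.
0.0499 nats

KL divergence: D_KL(P||Q) = Σ p(x) log(p(x)/q(x))

Computing term by term:
  x=0: 1/4 × log_e[(1/4)/(2/5)] = 1/4 × -0.4700 = -0.1175
  x=1: 3/4 × log_e[(3/4)/(3/5)] = 3/4 × 0.2231 = 0.1674

D_KL(P||Q) = 0.0499 nats

Note: KL divergence is always non-negative and equals 0 iff P = Q.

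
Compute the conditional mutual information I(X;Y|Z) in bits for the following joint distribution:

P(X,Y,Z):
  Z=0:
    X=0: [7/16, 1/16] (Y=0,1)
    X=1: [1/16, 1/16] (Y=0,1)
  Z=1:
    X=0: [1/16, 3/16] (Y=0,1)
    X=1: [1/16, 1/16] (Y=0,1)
0.0710 bits

Conditional mutual information: I(X;Y|Z) = H(X|Z) + H(Y|Z) - H(X,Y|Z)

H(Z) = 0.9544
H(X,Z) = 1.7500 → H(X|Z) = 0.7956
H(Y,Z) = 1.7500 → H(Y|Z) = 0.7956
H(X,Y,Z) = 2.4746 → H(X,Y|Z) = 1.5202

I(X;Y|Z) = 0.7956 + 0.7956 - 1.5202 = 0.0710 bits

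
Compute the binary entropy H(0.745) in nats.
0.5678 nats

The binary entropy function is:
H(p) = -p log(p) - (1-p) log(1-p)

H(0.745) = -0.745 × log_e(0.745) - 0.255 × log_e(0.255)
H(0.745) = 0.5678 nats

Note: Binary entropy is maximized at p=0.5 (H=1 bit) and minimized at p=0 or p=1 (H=0).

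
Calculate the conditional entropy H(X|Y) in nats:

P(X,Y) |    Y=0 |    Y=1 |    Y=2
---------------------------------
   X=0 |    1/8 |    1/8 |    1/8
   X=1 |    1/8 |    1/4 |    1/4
0.6507 nats

Using the chain rule: H(X|Y) = H(X,Y) - H(Y)

First, compute H(X,Y) = 1.7329 nats

Marginal P(Y) = (1/4, 3/8, 3/8)
H(Y) = 1.0822 nats

H(X|Y) = H(X,Y) - H(Y) = 1.7329 - 1.0822 = 0.6507 nats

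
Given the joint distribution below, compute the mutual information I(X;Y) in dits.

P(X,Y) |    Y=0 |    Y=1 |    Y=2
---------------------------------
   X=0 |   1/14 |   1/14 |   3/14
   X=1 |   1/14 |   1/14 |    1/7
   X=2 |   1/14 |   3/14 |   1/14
0.0370 dits

Mutual information: I(X;Y) = H(X) + H(Y) - H(X,Y)

Marginals:
P(X) = (5/14, 2/7, 5/14), H(X) = 0.4748 dits
P(Y) = (3/14, 5/14, 3/7), H(Y) = 0.4608 dits

Joint entropy: H(X,Y) = 0.8986 dits

I(X;Y) = 0.4748 + 0.4608 - 0.8986 = 0.0370 dits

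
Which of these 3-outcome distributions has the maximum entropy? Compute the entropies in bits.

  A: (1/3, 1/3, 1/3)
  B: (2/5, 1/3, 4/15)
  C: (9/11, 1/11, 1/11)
A

For a discrete distribution over n outcomes, entropy is maximized by the uniform distribution.

Computing entropies:
H(A) = 1.5850 bits
H(B) = 1.5656 bits
H(C) = 0.8659 bits

The uniform distribution (where all probabilities equal 1/3) achieves the maximum entropy of log_2(3) = 1.5850 bits.

Distribution A has the highest entropy.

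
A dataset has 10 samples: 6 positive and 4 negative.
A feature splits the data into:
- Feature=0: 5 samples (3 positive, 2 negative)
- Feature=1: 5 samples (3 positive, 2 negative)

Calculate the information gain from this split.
0.0000 bits

Information Gain = H(Y) - H(Y|Feature)

Before split:
P(positive) = 6/10 = 0.6000
H(Y) = 0.9710 bits

After split:
Feature=0: H = 0.9710 bits (weight = 5/10)
Feature=1: H = 0.9710 bits (weight = 5/10)
H(Y|Feature) = (5/10)×0.9710 + (5/10)×0.9710 = 0.9710 bits

Information Gain = 0.9710 - 0.9710 = 0.0000 bits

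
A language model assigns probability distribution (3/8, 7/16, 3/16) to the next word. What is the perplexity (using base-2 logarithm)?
2.8387

Perplexity is 2^H (or exp(H) for natural log).

First, H = -Σ p log p = 1.5052 bits
Perplexity = 2^1.5052 = 2.8387

Interpretation: The model's uncertainty is equivalent to choosing uniformly among 2.8 options.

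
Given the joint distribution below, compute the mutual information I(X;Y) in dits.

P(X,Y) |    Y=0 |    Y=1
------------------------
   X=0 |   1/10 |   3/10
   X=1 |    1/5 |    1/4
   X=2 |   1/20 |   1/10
0.0078 dits

Mutual information: I(X;Y) = H(X) + H(Y) - H(X,Y)

Marginals:
P(X) = (2/5, 9/20, 3/20), H(X) = 0.4388 dits
P(Y) = (7/20, 13/20), H(Y) = 0.2812 dits

Joint entropy: H(X,Y) = 0.7122 dits

I(X;Y) = 0.4388 + 0.2812 - 0.7122 = 0.0078 dits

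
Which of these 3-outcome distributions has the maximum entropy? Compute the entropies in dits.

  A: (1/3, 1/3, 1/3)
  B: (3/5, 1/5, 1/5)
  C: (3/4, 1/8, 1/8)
A

For a discrete distribution over n outcomes, entropy is maximized by the uniform distribution.

Computing entropies:
H(A) = 0.4771 dits
H(B) = 0.4127 dits
H(C) = 0.3195 dits

The uniform distribution (where all probabilities equal 1/3) achieves the maximum entropy of log_10(3) = 0.4771 dits.

Distribution A has the highest entropy.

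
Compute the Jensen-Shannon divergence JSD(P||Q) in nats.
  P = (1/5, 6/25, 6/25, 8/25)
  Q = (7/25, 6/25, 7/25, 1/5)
0.0111 nats

Jensen-Shannon divergence is:
JSD(P||Q) = 0.5 × D_KL(P||M) + 0.5 × D_KL(Q||M)
where M = 0.5 × (P + Q) is the mixture distribution.

M = 0.5 × (1/5, 6/25, 6/25, 8/25) + 0.5 × (7/25, 6/25, 7/25, 1/5) = (6/25, 6/25, 0.26, 0.26)

D_KL(P||M) = 0.0108 nats
D_KL(Q||M) = 0.0114 nats

JSD(P||Q) = 0.5 × 0.0108 + 0.5 × 0.0114 = 0.0111 nats

Unlike KL divergence, JSD is symmetric and bounded: 0 ≤ JSD ≤ log(2).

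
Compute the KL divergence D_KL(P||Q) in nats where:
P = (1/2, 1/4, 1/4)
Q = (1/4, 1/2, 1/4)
0.1733 nats

KL divergence: D_KL(P||Q) = Σ p(x) log(p(x)/q(x))

Computing term by term:
  x=0: 1/2 × log_e[(1/2)/(1/4)] = 1/2 × 0.6931 = 0.3466
  x=1: 1/4 × log_e[(1/4)/(1/2)] = 1/4 × -0.6931 = -0.1733
  x=2: 1/4 × log_e[(1/4)/(1/4)] = 1/4 × 0.0000 = 0.0000

D_KL(P||Q) = 0.1733 nats

Note: KL divergence is always non-negative and equals 0 iff P = Q.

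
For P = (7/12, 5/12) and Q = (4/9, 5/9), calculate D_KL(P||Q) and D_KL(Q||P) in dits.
D_KL(P||Q) = 0.0168, D_KL(Q||P) = 0.0169

KL divergence is not symmetric: D_KL(P||Q) ≠ D_KL(Q||P) in general.

D_KL(P||Q) = 0.0168 dits
D_KL(Q||P) = 0.0169 dits

No, they are not equal!

This asymmetry is why KL divergence is not a true distance metric.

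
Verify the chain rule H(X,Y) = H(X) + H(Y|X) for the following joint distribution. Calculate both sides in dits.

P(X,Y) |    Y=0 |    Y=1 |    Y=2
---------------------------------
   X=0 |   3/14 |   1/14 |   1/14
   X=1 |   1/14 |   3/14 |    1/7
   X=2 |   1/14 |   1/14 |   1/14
H(X,Y) = 0.8986, H(X) = 0.4608, H(Y|X) = 0.4379 (all in dits)

Chain rule: H(X,Y) = H(X) + H(Y|X)

Left side — joint entropy directly:
H(X,Y) = -Σ p(x,y) log p(x,y) = 0.8986 dits

Right side — compute H(Y|X) from the conditional distributions:
P(X) = (5/14, 3/7, 3/14), so H(X) = 0.4608 dits
H(Y|X) = Σ_x P(X=x) · H(Y|X=x):
  P(Y|X=0) = (3/5, 1/5, 1/5), H(Y|X=0) = 0.4127, weight P(X=0) = 5/14
  P(Y|X=1) = (1/6, 1/2, 1/3), H(Y|X=1) = 0.4392, weight P(X=1) = 3/7
  P(Y|X=2) = (1/3, 1/3, 1/3), H(Y|X=2) = 0.4771, weight P(X=2) = 3/14
H(Y|X) = 0.4379 dits

H(X) + H(Y|X) = 0.4608 + 0.4379 = 0.8986 dits

Both sides equal 0.8986 dits. ✓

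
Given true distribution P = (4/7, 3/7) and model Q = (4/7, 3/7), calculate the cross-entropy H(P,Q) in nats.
0.6829 nats

Cross-entropy: H(P,Q) = -Σ p(x) log q(x)

Alternatively: H(P,Q) = H(P) + D_KL(P||Q)
H(P) = 0.6829 nats
D_KL(P||Q) = 0.0000 nats

H(P,Q) = 0.6829 + 0.0000 = 0.6829 nats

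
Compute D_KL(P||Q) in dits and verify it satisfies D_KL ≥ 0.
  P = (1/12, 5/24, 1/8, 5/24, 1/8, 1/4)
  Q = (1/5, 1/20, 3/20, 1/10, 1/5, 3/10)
0.1086 dits

KL divergence satisfies the Gibbs inequality: D_KL(P||Q) ≥ 0 for all distributions P, Q.

D_KL(P||Q) = Σ p(x) log(p(x)/q(x))
Term by term:
  x=0: 1/12 × log_10[(1/12)/(1/5)] = -0.0317
  x=1: 5/24 × log_10[(5/24)/(1/20)] = 0.1291
  x=2: 1/8 × log_10[(1/8)/(3/20)] = -0.0099
  x=3: 5/24 × log_10[(5/24)/(1/10)] = 0.0664
  x=4: 1/8 × log_10[(1/8)/(1/5)] = -0.0255
  x=5: 1/4 × log_10[(1/4)/(3/10)] = -0.0198
D_KL(P||Q) = 0.1086 dits

D_KL(P||Q) = 0.1086 ≥ 0 ✓

This non-negativity is a fundamental property: relative entropy cannot be negative because it measures how different Q is from P.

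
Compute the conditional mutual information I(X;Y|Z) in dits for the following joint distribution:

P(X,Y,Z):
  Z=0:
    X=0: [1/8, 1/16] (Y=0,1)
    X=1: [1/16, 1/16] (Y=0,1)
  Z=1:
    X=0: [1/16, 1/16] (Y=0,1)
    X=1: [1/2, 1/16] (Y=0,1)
0.0206 dits

Conditional mutual information: I(X;Y|Z) = H(X|Z) + H(Y|Z) - H(X,Y|Z)

H(Z) = 0.2697
H(X,Z) = 0.5026 → H(X|Z) = 0.2329
H(Y,Z) = 0.5026 → H(Y|Z) = 0.2329
H(X,Y,Z) = 0.7149 → H(X,Y|Z) = 0.4452

I(X;Y|Z) = 0.2329 + 0.2329 - 0.4452 = 0.0206 dits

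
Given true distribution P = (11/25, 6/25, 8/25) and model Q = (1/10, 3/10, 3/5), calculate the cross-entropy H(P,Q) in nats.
1.4656 nats

Cross-entropy: H(P,Q) = -Σ p(x) log q(x)

Alternatively: H(P,Q) = H(P) + D_KL(P||Q)
H(P) = 1.0684 nats
D_KL(P||Q) = 0.3972 nats

H(P,Q) = 1.0684 + 0.3972 = 1.4656 nats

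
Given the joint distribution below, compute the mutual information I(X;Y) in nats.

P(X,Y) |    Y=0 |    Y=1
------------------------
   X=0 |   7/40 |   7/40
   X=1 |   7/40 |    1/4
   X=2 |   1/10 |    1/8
0.0030 nats

Mutual information: I(X;Y) = H(X) + H(Y) - H(X,Y)

Marginals:
P(X) = (7/20, 17/40, 9/40), H(X) = 1.0667 nats
P(Y) = (9/20, 11/20), H(Y) = 0.6881 nats

Joint entropy: H(X,Y) = 1.7518 nats

I(X;Y) = 1.0667 + 0.6881 - 1.7518 = 0.0030 nats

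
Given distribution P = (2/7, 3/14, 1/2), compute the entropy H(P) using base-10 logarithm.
0.4493 dits

Shannon entropy is H(X) = -Σ p(x) log p(x).

For P = (2/7, 3/14, 1/2):
H = -2/7 × log_10(2/7) -3/14 × log_10(3/14) -1/2 × log_10(1/2)
H = 0.4493 dits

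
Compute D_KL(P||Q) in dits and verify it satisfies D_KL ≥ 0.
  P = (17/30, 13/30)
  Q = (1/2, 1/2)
0.0039 dits

KL divergence satisfies the Gibbs inequality: D_KL(P||Q) ≥ 0 for all distributions P, Q.

D_KL(P||Q) = Σ p(x) log(p(x)/q(x))
Term by term:
  x=0: 17/30 × log_10[(17/30)/(1/2)] = 0.0308
  x=1: 13/30 × log_10[(13/30)/(1/2)] = -0.0269
D_KL(P||Q) = 0.0039 dits

D_KL(P||Q) = 0.0039 ≥ 0 ✓

This non-negativity is a fundamental property: relative entropy cannot be negative because it measures how different Q is from P.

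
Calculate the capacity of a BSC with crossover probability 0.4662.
0.0033 bits

For a binary symmetric channel (BSC) with error probability p:
Capacity C = 1 - H(p) bits per symbol

where H(p) = -p log₂(p) - (1-p) log₂(1-p) is the binary entropy function.

H(0.4662) = 0.9967 bits
C = 1 - 0.9967 = 0.0033 bits per symbol

This means we can reliably transmit up to 0.0033 bits of information per channel use.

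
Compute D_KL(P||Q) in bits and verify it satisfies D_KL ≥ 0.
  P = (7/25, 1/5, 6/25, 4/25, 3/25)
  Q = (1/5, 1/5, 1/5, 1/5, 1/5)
0.0591 bits

KL divergence satisfies the Gibbs inequality: D_KL(P||Q) ≥ 0 for all distributions P, Q.

D_KL(P||Q) = Σ p(x) log(p(x)/q(x))
Term by term:
  x=0: 7/25 × log_2[(7/25)/(1/5)] = 0.1359
  x=1: 1/5 × log_2[(1/5)/(1/5)] = 0.0000
  x=2: 6/25 × log_2[(6/25)/(1/5)] = 0.0631
  x=3: 4/25 × log_2[(4/25)/(1/5)] = -0.0515
  x=4: 3/25 × log_2[(3/25)/(1/5)] = -0.0884
D_KL(P||Q) = 0.0591 bits

D_KL(P||Q) = 0.0591 ≥ 0 ✓

This non-negativity is a fundamental property: relative entropy cannot be negative because it measures how different Q is from P.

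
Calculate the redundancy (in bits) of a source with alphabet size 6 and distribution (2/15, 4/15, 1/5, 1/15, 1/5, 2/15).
0.1121 bits

Redundancy measures how far a source is from maximum entropy:
R = H_max - H(X)

Maximum entropy for 6 symbols: H_max = log_2(6) = 2.5850 bits
Actual entropy: H(X) = 2.4729 bits
Redundancy: R = 2.5850 - 2.4729 = 0.1121 bits

This redundancy represents potential for compression: the source could be compressed by 0.1121 bits per symbol.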